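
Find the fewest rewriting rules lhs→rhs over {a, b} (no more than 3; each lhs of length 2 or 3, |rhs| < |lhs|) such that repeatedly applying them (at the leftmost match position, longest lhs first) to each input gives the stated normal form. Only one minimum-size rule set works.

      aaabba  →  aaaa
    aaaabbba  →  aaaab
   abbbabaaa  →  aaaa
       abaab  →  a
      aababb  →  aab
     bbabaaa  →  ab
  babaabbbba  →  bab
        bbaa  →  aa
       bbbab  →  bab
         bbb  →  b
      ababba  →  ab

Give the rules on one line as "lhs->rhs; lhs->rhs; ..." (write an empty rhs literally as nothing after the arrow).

  | aaabba => aaaa
  | aaaabbba => aaaaba => aaaab
  | abbbabaaa => ababaaa => abbaaa => aaaa
  | abaab => abab => abb => a

aba->ab; bb->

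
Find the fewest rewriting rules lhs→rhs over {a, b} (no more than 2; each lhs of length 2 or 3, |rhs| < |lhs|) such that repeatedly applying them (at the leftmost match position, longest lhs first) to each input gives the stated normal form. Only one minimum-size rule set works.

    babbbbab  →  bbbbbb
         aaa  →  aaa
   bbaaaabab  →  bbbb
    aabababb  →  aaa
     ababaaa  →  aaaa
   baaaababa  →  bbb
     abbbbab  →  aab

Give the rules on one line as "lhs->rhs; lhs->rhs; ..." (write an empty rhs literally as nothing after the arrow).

  | babbbbab => bbbbbab => bbbbbb
  | aaa
  | bbaaaabab => bbaaabab => bbaabab => bbabab => bbbab => bbbb
  | aabababb => aabbabb => aaabb => aaa

abb->a; ba->b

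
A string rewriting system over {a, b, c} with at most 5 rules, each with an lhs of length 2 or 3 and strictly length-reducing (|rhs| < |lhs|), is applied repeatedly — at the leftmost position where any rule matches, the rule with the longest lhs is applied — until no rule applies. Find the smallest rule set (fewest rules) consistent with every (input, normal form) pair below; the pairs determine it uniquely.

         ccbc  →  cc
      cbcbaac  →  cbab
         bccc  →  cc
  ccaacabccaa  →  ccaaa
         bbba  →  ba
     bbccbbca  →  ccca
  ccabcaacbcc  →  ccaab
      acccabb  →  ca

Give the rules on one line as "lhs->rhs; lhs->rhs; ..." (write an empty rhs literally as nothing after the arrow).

ac->b; acb->ab; bb->; bc->

  | ccbc => cc
  | cbcbaac => cbaac => cbab
  | bccc => cc
  | ccaacabccaa => ccababccaa => ccabacaa => ccabbaa => ccaaa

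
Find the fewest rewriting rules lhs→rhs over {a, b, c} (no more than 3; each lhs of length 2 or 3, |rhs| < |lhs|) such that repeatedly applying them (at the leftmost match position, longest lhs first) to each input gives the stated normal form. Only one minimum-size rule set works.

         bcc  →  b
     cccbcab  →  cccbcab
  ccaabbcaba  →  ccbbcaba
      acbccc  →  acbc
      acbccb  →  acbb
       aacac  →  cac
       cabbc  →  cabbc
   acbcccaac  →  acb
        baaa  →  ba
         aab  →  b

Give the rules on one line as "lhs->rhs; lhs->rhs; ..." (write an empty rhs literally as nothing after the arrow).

aa->; bcc->b

  | bcc => b
  | cccbcab
  | ccaabbcaba => ccbbcaba
  | acbccc => acbc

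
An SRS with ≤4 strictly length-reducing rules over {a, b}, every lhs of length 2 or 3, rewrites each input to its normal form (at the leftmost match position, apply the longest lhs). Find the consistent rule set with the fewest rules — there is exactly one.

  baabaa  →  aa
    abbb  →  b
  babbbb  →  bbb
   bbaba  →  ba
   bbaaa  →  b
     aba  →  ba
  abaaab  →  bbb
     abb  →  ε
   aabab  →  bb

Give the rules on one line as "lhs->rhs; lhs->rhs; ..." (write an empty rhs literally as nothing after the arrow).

aaa->b; ab->b; abb->; bba->a

  | baabaa => babaa => bbaa => aa
  | abbb => b
  | babbbb => bbb
  | bbaba => aba => ba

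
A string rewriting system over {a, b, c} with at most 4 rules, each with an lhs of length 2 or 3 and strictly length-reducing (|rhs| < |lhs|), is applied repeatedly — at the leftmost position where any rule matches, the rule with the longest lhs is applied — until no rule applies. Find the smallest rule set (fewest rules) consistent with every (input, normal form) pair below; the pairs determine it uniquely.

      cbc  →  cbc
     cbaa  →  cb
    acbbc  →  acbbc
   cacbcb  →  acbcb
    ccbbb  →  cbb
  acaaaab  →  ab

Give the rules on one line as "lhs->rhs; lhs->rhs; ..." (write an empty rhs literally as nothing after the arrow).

  | cbc
  | cbaa => cb
  | acbbc
  | cacbcb => acbcb

aa->; ca->a; ccb->c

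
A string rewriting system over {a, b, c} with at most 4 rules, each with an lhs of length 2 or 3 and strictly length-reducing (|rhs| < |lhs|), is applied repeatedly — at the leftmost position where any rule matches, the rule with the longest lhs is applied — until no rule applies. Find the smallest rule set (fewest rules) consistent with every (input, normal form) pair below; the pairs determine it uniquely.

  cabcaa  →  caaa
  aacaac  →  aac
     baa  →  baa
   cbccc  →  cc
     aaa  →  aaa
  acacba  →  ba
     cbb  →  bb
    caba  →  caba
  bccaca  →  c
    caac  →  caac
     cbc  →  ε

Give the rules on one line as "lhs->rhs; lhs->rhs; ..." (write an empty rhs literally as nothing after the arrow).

aca->; bc->; cb->b

  | cabcaa => caaa
  | aacaac => aac
  | baa
  | cbccc => bccc => cc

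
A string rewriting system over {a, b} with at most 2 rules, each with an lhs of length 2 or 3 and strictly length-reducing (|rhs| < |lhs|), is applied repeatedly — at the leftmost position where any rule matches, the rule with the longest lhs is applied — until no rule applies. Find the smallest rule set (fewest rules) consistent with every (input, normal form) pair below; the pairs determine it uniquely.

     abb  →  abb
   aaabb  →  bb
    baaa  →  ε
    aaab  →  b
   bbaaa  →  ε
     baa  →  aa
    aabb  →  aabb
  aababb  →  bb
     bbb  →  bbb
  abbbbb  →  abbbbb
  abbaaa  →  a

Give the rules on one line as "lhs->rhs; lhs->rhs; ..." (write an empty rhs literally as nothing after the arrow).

  | abb
  | aaabb => bb
  | baaa => aaa => ε
  | aaab => b

aaa->; ba->a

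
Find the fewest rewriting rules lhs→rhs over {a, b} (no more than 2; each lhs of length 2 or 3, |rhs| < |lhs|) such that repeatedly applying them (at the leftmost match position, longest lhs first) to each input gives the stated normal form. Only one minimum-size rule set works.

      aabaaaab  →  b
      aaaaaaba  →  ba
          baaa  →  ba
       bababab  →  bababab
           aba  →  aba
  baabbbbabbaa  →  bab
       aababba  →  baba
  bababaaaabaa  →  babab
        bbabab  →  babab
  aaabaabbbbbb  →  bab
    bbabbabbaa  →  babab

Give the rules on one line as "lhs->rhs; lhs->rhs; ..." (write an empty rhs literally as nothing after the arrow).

aa->b; bb->b

  | aabaaaab => bbaaaab => baaaab => bbaab => baab => bbb => bb => b
  | aaaaaaba => baaaaba => bbaaba => baaba => bbba => bba => ba
  | baaa => bba => ba
  | bababab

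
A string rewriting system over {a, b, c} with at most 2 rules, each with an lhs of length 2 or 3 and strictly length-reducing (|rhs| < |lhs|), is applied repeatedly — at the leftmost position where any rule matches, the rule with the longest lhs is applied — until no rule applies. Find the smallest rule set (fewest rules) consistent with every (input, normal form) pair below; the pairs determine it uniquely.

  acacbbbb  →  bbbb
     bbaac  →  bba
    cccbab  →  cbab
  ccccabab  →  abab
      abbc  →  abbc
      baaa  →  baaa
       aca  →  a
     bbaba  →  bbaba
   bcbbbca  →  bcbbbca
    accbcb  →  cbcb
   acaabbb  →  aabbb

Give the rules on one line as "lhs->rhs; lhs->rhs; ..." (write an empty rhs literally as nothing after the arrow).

  | acacbbbb => acbbbb => bbbb
  | bbaac => bba
  | cccbab => cbab
  | ccccabab => ccabab => abab

ac->; cc->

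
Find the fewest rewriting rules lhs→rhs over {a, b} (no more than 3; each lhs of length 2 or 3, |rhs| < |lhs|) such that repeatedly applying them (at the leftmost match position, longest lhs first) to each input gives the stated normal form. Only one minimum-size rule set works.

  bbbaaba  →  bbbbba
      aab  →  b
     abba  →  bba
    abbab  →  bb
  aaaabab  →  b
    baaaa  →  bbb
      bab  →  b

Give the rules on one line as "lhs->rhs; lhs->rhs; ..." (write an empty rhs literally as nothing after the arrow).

ab->b; baa->bb; bab->b

  | bbbaaba => bbbbba
  | aab => ab => b
  | abba => bba
  | abbab => bbab => bb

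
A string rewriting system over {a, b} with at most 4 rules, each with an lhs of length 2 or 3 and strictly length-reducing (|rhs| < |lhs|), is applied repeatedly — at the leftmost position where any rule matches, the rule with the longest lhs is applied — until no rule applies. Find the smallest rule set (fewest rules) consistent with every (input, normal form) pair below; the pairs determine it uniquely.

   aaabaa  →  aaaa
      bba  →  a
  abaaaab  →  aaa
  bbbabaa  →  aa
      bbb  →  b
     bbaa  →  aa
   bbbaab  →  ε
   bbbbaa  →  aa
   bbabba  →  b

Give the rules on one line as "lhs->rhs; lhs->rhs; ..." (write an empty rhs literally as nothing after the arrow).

  | aaabaa => aaaa
  | bba => a
  | abaaaab => aaaab => aaa
  | bbbabaa => babaa => bbaa => aa

ab->; ba->b; bb->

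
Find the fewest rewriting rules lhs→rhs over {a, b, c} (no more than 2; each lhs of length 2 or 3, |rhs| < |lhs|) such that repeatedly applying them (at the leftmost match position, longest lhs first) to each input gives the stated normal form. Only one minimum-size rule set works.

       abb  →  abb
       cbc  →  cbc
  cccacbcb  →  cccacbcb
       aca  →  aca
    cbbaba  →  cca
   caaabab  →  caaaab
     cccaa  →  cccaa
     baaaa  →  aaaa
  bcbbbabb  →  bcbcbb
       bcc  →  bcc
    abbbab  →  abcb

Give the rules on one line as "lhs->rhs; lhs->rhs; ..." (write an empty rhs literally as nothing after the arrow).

  | abb
  | cbc
  | cccacbcb
  | aca

ba->a; bba->c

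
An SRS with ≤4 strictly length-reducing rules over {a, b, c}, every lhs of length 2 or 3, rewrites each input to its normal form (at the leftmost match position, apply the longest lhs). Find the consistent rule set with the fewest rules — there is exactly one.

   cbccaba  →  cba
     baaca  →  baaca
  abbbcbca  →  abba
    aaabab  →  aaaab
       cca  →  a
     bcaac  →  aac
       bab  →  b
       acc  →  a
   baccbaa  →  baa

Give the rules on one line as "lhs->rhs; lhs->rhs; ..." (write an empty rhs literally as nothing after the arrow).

  | cbccaba => cbaba => cba
  | baaca
  | abbbcbca => abbbca => abba
  | aaabab => aaaab

aba->aa; bab->b; bca->a; cc->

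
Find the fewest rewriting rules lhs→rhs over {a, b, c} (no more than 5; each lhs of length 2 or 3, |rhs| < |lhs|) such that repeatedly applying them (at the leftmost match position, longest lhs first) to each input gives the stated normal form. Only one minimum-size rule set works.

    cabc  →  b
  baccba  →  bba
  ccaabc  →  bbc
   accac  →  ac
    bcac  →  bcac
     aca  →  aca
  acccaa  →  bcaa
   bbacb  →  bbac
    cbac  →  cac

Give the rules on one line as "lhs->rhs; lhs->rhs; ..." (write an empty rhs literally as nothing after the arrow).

ab->; abc->bc; cb->c; cc->b

  | cabc => cbc => cc => b
  | baccba => babba => bba
  | ccaabc => baabc => babc => bbc
  | accac => abac => ac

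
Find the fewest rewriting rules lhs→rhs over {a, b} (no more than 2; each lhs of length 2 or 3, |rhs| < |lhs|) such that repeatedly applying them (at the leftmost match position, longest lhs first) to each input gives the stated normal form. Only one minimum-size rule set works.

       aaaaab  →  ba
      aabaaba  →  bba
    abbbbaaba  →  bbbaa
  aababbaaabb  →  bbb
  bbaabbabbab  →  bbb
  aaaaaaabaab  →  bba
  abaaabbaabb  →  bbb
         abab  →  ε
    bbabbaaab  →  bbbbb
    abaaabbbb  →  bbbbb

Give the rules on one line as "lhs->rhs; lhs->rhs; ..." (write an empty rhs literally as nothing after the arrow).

  | aaaaab => baab => ba
  | aabaaba => aaaba => bba
  | abbbbaaba => bbbaaba => bbbaa
  | aababbaaabb => aabbaaabb => abaaabb => aaabb => bbb

aaa->b; ab->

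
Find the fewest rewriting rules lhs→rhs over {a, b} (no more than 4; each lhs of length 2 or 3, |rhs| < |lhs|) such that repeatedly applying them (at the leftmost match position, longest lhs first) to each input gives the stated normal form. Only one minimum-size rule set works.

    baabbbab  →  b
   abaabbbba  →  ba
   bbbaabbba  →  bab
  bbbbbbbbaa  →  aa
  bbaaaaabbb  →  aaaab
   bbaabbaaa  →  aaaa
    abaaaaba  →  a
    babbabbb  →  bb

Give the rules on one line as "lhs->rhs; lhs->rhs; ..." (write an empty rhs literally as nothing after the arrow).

aba->ab; abb->; bba->a

  | baabbbab => babab => babb => b
  | abaabbbba => ababbbba => abbbbba => bbba => ba
  | bbbaabbba => baabbba => baba => bab
  | bbbbbbbbaa => bbbbbbaa => bbbbaa => bbaa => aa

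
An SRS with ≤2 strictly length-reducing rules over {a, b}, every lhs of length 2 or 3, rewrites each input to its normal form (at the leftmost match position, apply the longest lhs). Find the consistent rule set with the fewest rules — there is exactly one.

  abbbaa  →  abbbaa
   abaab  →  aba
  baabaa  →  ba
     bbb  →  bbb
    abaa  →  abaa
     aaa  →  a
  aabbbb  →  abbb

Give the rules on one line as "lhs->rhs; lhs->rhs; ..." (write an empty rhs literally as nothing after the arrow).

aaa->a; aab->a

  | abbbaa
  | abaab => aba
  | baabaa => baaa => ba
  | bbb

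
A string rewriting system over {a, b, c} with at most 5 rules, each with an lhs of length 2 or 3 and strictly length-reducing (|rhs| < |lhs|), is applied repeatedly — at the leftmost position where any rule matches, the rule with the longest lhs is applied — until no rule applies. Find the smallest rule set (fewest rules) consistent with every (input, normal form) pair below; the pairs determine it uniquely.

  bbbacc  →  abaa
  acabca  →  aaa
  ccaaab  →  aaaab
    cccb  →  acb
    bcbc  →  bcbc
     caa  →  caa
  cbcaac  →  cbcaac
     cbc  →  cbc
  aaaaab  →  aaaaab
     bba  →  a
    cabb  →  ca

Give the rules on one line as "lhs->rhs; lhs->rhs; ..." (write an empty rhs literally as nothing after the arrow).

  | bbbacc => abacc => abaa
  | acabca => acca => aaa
  | ccaaab => aaaab
  | cccb => acb

abc->c; bb->; bbb->ab; cc->a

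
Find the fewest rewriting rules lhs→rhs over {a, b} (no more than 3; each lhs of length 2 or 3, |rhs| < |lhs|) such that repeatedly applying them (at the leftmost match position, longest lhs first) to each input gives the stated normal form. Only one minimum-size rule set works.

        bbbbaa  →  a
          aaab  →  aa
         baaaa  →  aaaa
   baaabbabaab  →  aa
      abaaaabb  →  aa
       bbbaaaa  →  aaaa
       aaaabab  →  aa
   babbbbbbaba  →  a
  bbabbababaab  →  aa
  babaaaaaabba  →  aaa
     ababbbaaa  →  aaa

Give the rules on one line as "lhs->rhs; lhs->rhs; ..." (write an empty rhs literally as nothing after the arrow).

  | bbbbaa => bbaba => abba => aab => ba => a
  | aaab => aba => aa
  | baaaa => aaaa
  | baaabbabaab => aaabbabaab => abababaab => aababaab => baabaab => aabaab => baaab => aaab => aba => aa

aab->ba; ba->a; bba->ab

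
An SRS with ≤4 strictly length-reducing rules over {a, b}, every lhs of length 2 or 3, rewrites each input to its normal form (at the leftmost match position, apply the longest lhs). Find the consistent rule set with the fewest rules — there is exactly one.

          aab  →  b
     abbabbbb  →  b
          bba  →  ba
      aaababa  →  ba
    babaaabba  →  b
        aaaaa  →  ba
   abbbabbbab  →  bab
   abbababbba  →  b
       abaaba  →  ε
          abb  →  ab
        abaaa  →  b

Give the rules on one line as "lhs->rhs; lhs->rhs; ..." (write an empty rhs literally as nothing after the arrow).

  | aab => bb => b
  | abbabbbb => ababbbb => bbbb => bbb => bb => b
  | bba => ba
  | aaababa => bababa => bba => ba

aa->b; aba->; baa->ba; bb->b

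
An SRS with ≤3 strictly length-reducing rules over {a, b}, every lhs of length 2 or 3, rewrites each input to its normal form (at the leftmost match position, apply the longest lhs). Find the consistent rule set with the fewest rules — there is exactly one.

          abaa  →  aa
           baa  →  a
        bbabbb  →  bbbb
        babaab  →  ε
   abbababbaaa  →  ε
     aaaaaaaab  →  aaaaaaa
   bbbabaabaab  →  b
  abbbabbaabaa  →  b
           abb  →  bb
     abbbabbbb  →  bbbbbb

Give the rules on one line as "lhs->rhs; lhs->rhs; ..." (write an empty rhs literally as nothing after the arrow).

  | abaa => aa
  | baa => a
  | bbabbb => bbbb
  | babaab => baab => ab => ε

ab->; abb->bb; ba->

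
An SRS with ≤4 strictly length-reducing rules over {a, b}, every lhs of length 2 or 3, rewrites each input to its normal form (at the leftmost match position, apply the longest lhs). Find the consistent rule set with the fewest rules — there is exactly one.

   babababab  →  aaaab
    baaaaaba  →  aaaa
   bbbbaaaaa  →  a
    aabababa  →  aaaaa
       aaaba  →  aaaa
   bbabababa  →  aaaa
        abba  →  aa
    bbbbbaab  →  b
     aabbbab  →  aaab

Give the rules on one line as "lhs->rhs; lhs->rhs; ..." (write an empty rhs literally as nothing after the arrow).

  | babababab => abababab => aababab => aaabab => aaaab
  | baaaaaba => aaaba => aaaa
  | bbbbaaaaa => bbaaaaa => baaa => a
  | aabababa => aaababa => aaaaba => aaaaa

ba->a; baa->; bbb->b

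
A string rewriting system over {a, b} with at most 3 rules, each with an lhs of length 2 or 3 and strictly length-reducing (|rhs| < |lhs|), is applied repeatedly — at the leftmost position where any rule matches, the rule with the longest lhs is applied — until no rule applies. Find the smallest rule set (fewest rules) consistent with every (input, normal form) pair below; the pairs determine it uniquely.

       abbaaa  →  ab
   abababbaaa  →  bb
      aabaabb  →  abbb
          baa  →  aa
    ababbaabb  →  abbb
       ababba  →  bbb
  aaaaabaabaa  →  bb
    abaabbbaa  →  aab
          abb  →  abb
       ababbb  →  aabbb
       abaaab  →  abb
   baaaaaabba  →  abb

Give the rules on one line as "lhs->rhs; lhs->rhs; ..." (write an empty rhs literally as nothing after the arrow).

  | abbaaa => aabaa => aaaa => bba => ab
  | abababbaaa => aababbaaa => aaabbaaa => bbbbaaa => bbabaa => abbaa => aaba => aaa => bb
  | aabaabb => aaaabb => bbabb => abbb
  | baa => aa

aaa->bb; ba->a; bba->ab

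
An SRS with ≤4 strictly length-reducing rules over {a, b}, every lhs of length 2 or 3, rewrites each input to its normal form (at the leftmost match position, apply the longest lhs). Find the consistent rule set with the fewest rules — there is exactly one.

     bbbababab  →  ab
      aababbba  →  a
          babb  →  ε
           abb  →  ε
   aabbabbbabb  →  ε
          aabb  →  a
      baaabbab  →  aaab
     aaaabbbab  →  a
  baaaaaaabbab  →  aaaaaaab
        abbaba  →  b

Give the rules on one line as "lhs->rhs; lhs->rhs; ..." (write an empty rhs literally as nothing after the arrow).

aba->b; abb->; ba->a; bbb->

  | bbbababab => ababab => bbab => bab => ab
  | aababbba => abbbba => bba => ba => a
  | babb => abb => ε
  | abb => ε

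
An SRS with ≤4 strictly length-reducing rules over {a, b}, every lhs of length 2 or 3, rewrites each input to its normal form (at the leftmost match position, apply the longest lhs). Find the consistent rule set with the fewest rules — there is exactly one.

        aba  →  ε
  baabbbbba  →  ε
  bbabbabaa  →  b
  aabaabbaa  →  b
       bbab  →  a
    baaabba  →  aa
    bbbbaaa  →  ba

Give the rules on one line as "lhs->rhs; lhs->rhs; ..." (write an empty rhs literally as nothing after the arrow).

  | aba => ab => ε
  | baabbbbba => bbbbbba => abbbba => bbba => aba => ab => ε
  | bbabbabaa => aabbabaa => ababaa => abbaa => baa => b
  | aabaabbaa => aababbaa => aabbbaa => abbaa => baa => b

ab->; aba->ab; baa->b; bb->a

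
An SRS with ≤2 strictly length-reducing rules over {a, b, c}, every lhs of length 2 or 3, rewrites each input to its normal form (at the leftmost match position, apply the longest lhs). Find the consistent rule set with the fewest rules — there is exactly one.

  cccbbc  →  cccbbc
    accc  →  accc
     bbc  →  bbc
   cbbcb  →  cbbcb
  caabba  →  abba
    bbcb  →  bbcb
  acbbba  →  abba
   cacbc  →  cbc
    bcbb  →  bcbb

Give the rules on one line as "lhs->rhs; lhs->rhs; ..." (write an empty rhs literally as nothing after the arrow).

acb->a; ca->

  | cccbbc
  | accc
  | bbc
  | cbbcb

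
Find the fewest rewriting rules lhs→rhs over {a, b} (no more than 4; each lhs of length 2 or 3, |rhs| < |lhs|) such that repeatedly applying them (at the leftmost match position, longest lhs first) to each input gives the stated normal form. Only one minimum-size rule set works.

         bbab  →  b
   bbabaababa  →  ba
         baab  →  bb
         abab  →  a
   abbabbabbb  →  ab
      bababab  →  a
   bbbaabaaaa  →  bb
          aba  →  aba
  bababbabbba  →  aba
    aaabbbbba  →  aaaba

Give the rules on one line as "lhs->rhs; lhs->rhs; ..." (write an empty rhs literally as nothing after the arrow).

  | bbab => b
  | bbabaababa => baababa => bbaba => ba
  | baab => bb
  | abab => a

baa->b; bab->; bbb->b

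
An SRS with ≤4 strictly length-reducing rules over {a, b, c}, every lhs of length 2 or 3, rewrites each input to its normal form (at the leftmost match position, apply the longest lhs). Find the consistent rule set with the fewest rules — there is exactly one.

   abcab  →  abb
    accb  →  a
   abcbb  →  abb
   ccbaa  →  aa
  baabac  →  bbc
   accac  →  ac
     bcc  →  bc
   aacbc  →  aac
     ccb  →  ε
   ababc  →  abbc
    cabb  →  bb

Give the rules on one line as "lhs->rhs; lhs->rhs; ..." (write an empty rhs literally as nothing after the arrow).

ba->b; ca->; cb->; cc->c

  | abcab => abb
  | accb => acb => a
  | abcbb => abb
  | ccbaa => cbaa => aa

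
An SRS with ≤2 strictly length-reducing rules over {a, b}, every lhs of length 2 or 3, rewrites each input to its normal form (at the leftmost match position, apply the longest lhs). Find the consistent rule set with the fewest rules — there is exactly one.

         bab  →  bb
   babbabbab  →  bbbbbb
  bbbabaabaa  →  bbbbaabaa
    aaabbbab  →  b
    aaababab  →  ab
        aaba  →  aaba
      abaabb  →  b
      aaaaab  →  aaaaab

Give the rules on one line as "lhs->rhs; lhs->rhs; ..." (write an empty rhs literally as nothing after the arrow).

  | bab => bb
  | babbabbab => bbbabbab => bbbbbab => bbbbbb
  | bbbabaabaa => bbbbaabaa
  | aaabbbab => aabbab => abab => abb => b

abb->b; bab->bb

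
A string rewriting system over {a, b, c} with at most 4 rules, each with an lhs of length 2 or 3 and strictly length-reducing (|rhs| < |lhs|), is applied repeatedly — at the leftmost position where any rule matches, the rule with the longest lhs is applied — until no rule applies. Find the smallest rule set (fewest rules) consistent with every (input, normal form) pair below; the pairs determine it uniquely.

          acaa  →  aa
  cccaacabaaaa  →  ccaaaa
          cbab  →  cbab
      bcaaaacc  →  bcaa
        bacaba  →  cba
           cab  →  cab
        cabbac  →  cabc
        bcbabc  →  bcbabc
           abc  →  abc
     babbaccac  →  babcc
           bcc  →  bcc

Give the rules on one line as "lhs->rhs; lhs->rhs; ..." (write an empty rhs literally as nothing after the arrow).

  | acaa => aa
  | cccaacabaaaa => cccaabaaaa => cccabaaaa => cccbaaaa => ccaaaa
  | cbab
  | bcaaaacc => bcaaac => bcaa

aba->ba; ac->; bac->c; ccb->c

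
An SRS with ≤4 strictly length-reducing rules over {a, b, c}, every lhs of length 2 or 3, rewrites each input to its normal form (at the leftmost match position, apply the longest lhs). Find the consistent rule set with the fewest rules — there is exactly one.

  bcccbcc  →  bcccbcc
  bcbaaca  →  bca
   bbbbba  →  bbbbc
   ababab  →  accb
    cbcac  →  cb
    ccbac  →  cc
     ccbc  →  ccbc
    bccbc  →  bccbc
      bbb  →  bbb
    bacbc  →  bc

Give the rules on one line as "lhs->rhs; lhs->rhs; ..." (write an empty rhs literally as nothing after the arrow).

ba->c; bac->; cac->

  | bcccbcc
  | bcbaaca => bccaca => bca
  | bbbbba => bbbbc
  | ababab => acbab => accb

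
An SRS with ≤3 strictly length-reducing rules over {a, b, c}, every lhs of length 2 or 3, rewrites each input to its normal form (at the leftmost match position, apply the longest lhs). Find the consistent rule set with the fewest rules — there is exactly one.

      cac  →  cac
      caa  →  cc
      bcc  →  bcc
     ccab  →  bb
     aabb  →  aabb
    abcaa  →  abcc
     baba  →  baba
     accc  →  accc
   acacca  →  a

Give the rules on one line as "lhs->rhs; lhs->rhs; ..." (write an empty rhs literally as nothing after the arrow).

  | cac
  | caa => cc
  | bcc
  | ccab => bb

caa->cc; cab->; cca->b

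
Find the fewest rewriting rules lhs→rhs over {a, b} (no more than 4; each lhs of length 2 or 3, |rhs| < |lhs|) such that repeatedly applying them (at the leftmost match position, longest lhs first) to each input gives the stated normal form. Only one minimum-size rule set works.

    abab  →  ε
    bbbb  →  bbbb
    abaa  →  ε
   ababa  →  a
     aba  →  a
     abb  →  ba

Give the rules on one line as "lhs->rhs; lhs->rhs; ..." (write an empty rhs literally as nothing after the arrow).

  | abab => ab => ε
  | bbbb
  | abaa => aa => ε
  | ababa => aba => a

aa->; ab->; abb->ba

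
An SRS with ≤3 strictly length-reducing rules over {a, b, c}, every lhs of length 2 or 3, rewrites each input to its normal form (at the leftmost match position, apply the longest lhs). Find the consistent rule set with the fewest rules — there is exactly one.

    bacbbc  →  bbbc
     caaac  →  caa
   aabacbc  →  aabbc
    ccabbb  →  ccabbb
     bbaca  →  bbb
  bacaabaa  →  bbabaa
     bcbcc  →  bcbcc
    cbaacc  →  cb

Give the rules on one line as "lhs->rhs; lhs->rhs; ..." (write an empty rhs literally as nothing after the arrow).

ac->; aca->b

  | bacbbc => bbbc
  | caaac => caa
  | aabacbc => aabbc
  | ccabbb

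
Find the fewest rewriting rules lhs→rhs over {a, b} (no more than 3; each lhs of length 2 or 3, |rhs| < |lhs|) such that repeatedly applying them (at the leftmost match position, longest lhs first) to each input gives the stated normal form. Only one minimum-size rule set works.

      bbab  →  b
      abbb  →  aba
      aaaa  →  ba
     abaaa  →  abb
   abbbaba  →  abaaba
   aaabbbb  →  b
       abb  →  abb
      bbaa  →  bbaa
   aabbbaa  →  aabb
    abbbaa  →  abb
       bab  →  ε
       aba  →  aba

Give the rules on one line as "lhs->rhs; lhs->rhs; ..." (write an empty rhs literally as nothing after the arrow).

aaa->b; bab->; bbb->ba

  | bbab => b
  | abbb => aba
  | aaaa => ba
  | abaaa => abb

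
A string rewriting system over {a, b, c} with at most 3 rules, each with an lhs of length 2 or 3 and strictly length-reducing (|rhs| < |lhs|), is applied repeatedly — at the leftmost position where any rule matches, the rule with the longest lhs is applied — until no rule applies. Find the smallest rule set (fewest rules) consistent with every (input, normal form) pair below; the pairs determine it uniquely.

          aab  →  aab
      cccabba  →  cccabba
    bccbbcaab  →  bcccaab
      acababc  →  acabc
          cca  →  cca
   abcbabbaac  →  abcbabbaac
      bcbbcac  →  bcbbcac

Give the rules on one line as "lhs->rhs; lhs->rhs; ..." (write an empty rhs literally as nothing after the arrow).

  | aab
  | cccabba
  | bccbbcaab => bccbcaab => bcccaab
  | acababc => acabc

aba->a; ccb->cc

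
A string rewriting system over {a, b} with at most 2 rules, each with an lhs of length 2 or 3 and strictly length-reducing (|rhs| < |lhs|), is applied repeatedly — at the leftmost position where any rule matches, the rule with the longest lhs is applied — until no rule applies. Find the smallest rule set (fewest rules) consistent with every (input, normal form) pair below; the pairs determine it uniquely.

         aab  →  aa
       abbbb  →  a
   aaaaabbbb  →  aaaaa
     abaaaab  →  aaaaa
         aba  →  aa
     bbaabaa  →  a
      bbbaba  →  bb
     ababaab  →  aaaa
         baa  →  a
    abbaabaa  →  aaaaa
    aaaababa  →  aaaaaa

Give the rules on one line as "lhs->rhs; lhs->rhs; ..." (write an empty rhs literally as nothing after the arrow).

  | aab => aa
  | abbbb => abbb => abb => ab => a
  | aaaaabbbb => aaaaabbb => aaaaabb => aaaaab => aaaaa
  | abaaaab => aaaaab => aaaaa

ab->a; ba->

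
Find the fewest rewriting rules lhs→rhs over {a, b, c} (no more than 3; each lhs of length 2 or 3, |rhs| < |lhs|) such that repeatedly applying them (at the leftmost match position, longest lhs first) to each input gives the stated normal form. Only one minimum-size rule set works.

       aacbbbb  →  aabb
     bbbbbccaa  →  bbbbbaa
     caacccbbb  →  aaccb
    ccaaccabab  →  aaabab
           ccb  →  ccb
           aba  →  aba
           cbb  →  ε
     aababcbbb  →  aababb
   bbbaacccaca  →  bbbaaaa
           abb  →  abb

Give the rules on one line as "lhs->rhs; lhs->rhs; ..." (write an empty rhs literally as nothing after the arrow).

  | aacbbbb => aabb
  | bbbbbccaa => bbbbbcaa => bbbbbaa
  | caacccbbb => aacccbbb => aaccb
  | ccaaccabab => caaccabab => aaccabab => aacabab => aaabab

ca->a; cbb->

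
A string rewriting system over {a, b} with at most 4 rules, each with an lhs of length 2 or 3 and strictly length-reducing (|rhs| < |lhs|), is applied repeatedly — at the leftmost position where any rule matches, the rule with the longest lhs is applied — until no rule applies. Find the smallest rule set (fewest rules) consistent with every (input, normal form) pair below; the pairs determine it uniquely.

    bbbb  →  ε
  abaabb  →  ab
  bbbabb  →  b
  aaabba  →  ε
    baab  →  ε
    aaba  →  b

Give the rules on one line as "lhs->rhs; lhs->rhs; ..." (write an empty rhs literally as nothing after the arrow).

aa->; ba->b; bb->

  | bbbb => bb => ε
  | abaabb => ababb => abbb => ab
  | bbbabb => babb => bbb => b
  | aaabba => abba => aa => ε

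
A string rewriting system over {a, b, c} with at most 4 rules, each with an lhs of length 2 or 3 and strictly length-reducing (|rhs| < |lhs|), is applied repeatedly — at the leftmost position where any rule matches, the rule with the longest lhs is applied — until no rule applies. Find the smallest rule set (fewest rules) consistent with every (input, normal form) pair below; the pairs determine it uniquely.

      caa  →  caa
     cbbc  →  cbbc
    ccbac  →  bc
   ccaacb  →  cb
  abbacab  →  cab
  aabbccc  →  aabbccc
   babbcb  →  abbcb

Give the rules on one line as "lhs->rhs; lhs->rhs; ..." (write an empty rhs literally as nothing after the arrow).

  | caa
  | cbbc
  | ccbac => ccac => bc
  | ccaacb => bacb => acb => cb

ac->c; ba->a; cca->b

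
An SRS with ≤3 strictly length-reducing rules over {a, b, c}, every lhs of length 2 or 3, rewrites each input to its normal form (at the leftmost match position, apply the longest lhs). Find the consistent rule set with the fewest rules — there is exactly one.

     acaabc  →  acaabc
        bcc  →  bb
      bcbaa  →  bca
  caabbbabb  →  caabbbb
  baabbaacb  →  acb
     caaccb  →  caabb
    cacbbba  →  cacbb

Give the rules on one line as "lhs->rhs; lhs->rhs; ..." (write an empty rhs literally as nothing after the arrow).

  | acaabc
  | bcc => bb
  | bcbaa => bca
  | caabbbabb => caabbbb

ba->; cc->b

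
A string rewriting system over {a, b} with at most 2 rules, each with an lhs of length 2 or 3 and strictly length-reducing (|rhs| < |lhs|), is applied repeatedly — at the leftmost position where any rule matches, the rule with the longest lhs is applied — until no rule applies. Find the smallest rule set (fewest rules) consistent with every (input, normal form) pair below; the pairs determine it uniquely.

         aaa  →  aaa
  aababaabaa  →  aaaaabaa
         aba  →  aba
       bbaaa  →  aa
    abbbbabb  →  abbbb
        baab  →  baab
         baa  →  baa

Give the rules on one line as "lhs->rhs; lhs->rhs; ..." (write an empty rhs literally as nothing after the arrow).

  | aaa
  | aababaabaa => aaaaabaa
  | aba
  | bbaaa => aa

bab->a; bba->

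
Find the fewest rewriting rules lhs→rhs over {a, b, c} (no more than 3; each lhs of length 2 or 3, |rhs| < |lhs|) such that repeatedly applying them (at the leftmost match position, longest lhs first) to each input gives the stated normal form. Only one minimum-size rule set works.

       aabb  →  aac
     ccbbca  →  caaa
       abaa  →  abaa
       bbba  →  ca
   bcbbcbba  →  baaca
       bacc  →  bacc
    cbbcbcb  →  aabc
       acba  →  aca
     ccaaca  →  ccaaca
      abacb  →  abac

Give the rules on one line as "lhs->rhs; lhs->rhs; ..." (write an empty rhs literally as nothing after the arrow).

bb->c; cb->c; cbc->aa

  | aabb => aac
  | ccbbca => ccbca => caaa
  | abaa
  | bbba => cba => ca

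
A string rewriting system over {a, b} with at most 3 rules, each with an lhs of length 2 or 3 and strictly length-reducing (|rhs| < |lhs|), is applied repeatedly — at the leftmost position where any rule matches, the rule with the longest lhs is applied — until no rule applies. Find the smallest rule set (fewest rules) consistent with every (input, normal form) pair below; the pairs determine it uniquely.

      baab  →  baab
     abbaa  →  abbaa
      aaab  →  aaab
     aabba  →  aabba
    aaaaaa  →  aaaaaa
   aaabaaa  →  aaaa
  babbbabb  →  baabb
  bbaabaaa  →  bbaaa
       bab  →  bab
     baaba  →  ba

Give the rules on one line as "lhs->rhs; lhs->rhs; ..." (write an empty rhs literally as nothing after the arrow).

aba->; bbb->

  | baab
  | abbaa
  | aaab
  | aabba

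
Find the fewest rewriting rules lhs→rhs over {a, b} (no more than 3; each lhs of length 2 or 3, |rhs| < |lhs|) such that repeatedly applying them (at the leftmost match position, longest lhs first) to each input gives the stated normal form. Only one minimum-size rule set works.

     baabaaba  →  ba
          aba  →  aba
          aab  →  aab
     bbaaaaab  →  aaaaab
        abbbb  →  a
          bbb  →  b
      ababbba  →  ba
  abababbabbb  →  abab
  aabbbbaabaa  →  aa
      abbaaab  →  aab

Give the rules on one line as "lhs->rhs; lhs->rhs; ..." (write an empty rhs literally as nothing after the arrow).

  | baabaaba => baaba => ba
  | aba
  | aab
  | bbaaaaab => aaaaab

abb->ba; baa->; bb->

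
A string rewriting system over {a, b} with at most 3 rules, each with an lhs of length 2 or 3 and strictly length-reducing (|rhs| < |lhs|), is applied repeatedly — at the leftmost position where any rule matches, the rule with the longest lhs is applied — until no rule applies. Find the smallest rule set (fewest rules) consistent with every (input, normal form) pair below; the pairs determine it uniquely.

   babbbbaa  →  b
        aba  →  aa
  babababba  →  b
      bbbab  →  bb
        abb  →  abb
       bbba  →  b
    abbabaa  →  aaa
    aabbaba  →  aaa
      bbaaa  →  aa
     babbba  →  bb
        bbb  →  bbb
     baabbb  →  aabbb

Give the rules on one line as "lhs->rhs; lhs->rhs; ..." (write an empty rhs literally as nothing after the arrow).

  | babbbbaa => bbbbbaa => bbba => b
  | aba => aa
  | babababba => bbababba => babba => bbba => b
  | bbbab => bb

ba->a; bab->bb; bba->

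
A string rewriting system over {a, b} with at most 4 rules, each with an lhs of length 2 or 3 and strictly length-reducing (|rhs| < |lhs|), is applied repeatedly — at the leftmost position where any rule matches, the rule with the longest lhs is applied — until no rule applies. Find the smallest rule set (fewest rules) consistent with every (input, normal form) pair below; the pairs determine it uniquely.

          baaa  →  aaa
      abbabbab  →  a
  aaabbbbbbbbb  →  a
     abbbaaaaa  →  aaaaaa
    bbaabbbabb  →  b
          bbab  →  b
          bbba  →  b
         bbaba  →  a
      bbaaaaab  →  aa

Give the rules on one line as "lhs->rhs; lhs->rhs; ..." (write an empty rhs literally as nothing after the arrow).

aab->; ab->a; ba->a; bba->

  | baaa => aaa
  | abbabbab => ababbab => aabbab => bab => ab => a
  | aaabbbbbbbbb => abbbbbbbb => abbbbbbb => abbbbbb => abbbbb => abbbb => abbb => abb => ab => a
  | abbbaaaaa => abbaaaaa => abaaaaa => aaaaaa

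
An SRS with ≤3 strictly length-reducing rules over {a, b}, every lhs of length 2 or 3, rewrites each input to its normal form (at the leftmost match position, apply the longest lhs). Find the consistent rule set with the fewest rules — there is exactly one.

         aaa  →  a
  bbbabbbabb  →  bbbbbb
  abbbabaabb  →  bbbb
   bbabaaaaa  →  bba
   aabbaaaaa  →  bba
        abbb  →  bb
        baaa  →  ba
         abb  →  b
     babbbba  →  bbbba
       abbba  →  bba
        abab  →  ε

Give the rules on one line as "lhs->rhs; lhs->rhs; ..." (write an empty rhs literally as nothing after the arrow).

  | aaa => a
  | bbbabbbabb => bbbbbabb => bbbbbb
  | abbbabaabb => bbabaabb => bbaabb => bbbb
  | bbabaaaaa => bbaaaaa => bbaaa => bba

aa->; ab->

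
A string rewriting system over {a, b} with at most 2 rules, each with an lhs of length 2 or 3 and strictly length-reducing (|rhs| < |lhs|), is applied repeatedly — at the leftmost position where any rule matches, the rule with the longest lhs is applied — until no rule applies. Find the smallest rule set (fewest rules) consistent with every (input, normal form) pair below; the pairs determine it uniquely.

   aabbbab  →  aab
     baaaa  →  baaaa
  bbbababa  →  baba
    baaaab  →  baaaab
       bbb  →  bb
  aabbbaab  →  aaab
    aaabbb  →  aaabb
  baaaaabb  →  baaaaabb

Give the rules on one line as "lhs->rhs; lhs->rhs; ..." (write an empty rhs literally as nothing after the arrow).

bba->; bbb->bb

  | aabbbab => aabbab => aab
  | baaaa
  | bbbababa => bbababa => baba
  | baaaab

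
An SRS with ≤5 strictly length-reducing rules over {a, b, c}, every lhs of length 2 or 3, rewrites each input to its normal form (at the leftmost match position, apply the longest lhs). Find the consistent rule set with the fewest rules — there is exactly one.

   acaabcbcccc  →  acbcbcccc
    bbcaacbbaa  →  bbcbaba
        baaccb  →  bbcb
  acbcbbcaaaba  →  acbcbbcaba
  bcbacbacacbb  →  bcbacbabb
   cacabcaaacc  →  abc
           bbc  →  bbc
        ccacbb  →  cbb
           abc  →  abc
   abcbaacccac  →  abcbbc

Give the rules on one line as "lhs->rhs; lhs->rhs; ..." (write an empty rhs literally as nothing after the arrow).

  | acaabcbcccc => acbcbcccc
  | bbcaacbbaa => bbcbbbaa => bbcbaba
  | baaccb => bbcb
  | acbcbbcaaaba => acbcbbcaba

aa->; aac->b; bba->ab; cac->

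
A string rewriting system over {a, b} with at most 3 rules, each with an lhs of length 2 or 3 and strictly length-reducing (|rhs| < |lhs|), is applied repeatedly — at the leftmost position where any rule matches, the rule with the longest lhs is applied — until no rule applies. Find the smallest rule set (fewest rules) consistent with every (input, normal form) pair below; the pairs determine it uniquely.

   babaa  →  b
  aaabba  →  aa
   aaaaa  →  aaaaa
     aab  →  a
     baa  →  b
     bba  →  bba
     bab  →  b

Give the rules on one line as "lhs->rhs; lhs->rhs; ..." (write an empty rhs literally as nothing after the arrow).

  | babaa => baa => b
  | aaabba => aaba => aa
  | aaaaa
  | aab => a

ab->; baa->b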